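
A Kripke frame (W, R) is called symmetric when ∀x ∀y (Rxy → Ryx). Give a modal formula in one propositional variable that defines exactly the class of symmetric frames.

s → □◇s

The condition is symmetry. The B schema s → □◇s defines it.
Suppose s→□◇s is valid. Take Rxy and set V(s)={x}. Then s at x, so □◇s at x, so ◇s at y, so some z with Ryz has s; z=x, i.e. Ryx.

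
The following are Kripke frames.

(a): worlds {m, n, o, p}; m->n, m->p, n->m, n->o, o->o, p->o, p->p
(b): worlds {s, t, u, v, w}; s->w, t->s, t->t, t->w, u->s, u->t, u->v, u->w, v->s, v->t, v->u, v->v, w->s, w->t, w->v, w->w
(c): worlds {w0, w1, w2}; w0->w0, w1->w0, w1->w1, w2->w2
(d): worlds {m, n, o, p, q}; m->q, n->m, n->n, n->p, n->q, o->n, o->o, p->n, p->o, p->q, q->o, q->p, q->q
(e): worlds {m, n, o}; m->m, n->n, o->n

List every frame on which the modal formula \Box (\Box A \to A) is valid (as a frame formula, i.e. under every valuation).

(c), (e)

Frame correspondent (Sahlqvist): \forall x \forall y (Rxy \to Ryy) — i.e. shift-reflexivity.
(a): fails — Rnm but not Rmm.
(b): fails — Rus but not Rss.
(c): satisfies the condition.
(d): fails — Rqp but not Rpp.
(e): satisfies the condition.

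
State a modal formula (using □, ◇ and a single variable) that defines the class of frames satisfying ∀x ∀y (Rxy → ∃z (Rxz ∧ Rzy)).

□□r → □r

This is density; the standard corresponding axiom is C4: □□r → □r.
Suppose □□r→□r is valid. Take Rxy and set V(r)={w : xR²w}. Then □□r at x, so □r at x, so r at y, i.e. ∃z(Rxz∧Rzy).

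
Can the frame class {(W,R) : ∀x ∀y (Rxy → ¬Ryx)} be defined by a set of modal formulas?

If a class were modally definable it would be closed under surjective bounded morphisms (Goldblatt–Thomason).
The 5-cycle (worlds 0,1,2,3,4 with 0→1→2→3→4→0) is asymmetric. Mapping every world to a single reflexive point • is a surjective bounded morphism, and the reflexive point is not asymmetric (R•• but asymmetry requires ¬R••).
So no modal formula (or set of formulas) defines exactly the asymmetric frames.

Not definable by any modal formula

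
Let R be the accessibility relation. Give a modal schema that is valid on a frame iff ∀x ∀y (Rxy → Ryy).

A defining formula is □(□r → r) (the T□ axiom).
Suppose □(□r→r) is valid. Take Rxy and set V(r)={w : Ryw}. Then at y, □r holds; since □(□r→r) at x, □r→r at y, so r at y, i.e. Ryy.

□(□r → r)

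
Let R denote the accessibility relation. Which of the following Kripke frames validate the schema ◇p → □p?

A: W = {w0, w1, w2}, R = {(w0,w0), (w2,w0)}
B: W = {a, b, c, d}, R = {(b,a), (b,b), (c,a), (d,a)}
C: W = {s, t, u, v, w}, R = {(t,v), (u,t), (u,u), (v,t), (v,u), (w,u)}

A

This is the axiom for partial functionality; its first-order frame correspondent is ∀x ∀y ∀z (Rxy ∧ Rxz → y = z).
A: holds.
B: fails — b sees both a and b.
C: fails — u sees both t and u.
Valid on: A.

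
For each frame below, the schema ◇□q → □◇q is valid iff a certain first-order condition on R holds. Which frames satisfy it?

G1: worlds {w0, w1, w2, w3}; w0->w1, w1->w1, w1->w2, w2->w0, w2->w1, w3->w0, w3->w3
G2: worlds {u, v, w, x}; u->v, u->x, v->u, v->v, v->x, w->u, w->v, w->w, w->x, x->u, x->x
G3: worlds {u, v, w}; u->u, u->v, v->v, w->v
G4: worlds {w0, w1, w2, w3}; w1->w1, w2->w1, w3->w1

G2, G3, G4

Frame correspondent (Sahlqvist): ∀x ∀y ∀z (Rxy ∧ Rxz → ∃w (Ryw ∧ Rzw)) — i.e. convergence.
G1: fails — Rw3w0 and Rw3w3 but w0 and w3 have no common successor.
G2: ✓.
G3: ✓.
G4: ✓.
Valid on: G2, G3, G4.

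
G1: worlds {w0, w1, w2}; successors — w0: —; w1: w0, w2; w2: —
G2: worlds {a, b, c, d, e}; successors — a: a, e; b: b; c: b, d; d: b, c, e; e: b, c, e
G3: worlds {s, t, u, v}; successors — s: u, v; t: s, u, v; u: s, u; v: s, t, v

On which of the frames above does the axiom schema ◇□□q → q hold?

The schema corresponds to a generalized confluence (Geach) condition: ∀x ∀y (xRy → ∃w (yR²w ∧ x = w)).
G1: fails — w1Rw0 but no w with w0R²w and w1=w.
G2: fails — aRe but no w with eR²w and a=w.
G3: fails — tRu but no w with uR²w and t=w.
Valid on no frame.

none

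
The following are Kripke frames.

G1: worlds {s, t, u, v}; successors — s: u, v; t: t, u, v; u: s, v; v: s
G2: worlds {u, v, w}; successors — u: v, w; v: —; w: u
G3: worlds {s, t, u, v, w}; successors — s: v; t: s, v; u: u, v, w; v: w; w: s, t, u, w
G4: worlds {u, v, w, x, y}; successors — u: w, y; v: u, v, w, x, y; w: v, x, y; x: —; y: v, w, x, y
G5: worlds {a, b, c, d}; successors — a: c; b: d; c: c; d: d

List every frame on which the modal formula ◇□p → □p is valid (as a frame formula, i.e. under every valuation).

G5

The schema corresponds to the Euclidean property: ∀x ∀y ∀z (Rxy ∧ Rxz → Ryz).
G1: fails — Rsv and Rsv but not Rvv.
G2: fails — Ruv and Ruv but not Rvv.
G3: fails — Rsv and Rsv but not Rvv.
G4: fails — Ruw and Ruw but not Rww.
G5: satisfies the condition.
Valid on: G5.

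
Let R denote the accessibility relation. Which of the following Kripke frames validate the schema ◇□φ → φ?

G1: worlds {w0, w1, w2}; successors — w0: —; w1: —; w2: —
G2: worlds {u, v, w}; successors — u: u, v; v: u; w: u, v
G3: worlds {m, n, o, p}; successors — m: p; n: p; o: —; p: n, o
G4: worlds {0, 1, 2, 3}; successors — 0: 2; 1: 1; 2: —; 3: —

This is the axiom for symmetry; its first-order frame correspondent is ∀x ∀y (Rxy → Ryx).
G1: condition met.
G2: fails — Rwu but not Ruw.
G3: fails — Rpo but not Rop.
G4: fails — R02 but not R20.
Valid on: G1.

G1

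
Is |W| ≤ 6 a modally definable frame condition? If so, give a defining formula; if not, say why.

Any modally definable frame class is closed under disjoint unions.
Any modal formula valid on each of 7 disjoint one-world frames is valid on their disjoint union (validity is preserved under disjoint unions). Each one-world frame has |W|=1≤6, but the union has |W|=7.
So the class is not modally definable.

Not definable by any modal formula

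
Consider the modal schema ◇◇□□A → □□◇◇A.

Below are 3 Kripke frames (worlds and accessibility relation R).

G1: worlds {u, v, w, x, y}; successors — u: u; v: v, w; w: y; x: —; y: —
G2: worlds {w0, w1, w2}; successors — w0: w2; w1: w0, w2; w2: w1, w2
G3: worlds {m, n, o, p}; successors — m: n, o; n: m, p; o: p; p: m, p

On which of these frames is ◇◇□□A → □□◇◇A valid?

G2, G3

This is the axiom for a generalized confluence (Geach) condition; its first-order frame correspondent is ∀x ∀y ∀z ((xR²y ∧ xR²z) → ∃w (yR²w ∧ zR²w)).
G1: fails — vR²v, vR²w but no t with vR²t and wR²t.
G2: condition met.
G3: condition met.
Valid on: G2, G3.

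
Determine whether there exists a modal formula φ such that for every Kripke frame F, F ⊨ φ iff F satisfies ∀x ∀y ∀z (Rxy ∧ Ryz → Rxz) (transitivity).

Yes — defined by □q → □□q

Yes: it is transitivity, defined by the 4 schema □q → □□q.
Suppose □q→□□q is valid. Take Rxy, Ryz and set V(q)={w : Rxw}. Then □q at x, so □□q at x, so □q at y, so q at z, i.e. Rxz.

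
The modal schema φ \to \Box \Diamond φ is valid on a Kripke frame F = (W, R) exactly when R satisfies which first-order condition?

symmetry

Suppose φ→□◇φ is valid. Take Rxy and set V(φ)={x}. Then φ at x, so □◇φ at x, so ◇φ at y, so some z with Ryz has φ; z=x, i.e. Ryx.
Conversely, on a frame with symmetry the schema holds at every world under every valuation.
So the correspondent is symmetry.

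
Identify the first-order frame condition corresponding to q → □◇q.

Suppose q→□◇q is valid. Take Rxy and set V(q)={x}. Then q at x, so □◇q at x, so ◇q at y, so some z with Ryz has q; z=x, i.e. Ryx.

Symmetry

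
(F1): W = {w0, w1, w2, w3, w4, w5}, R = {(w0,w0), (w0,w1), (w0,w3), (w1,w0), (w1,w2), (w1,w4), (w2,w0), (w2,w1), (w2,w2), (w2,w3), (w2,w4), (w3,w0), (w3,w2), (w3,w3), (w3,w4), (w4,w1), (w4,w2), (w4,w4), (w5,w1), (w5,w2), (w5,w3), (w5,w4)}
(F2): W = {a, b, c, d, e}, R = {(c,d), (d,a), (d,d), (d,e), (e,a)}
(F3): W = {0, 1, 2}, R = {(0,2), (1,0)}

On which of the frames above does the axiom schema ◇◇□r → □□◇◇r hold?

Frame correspondent (Sahlqvist): ∀x ∀y ∀z ((xR²y ∧ xR²z) → ∃w (yRw ∧ zR²w)) — i.e. a generalized confluence (Geach) condition.
(F1): ✓.
(F2): fails — cR²a, cR²a but no w with aRw and aR²w.
(F3): fails — 1R²2, 1R²2 but no w with 2Rw and 2R²w.

(F1)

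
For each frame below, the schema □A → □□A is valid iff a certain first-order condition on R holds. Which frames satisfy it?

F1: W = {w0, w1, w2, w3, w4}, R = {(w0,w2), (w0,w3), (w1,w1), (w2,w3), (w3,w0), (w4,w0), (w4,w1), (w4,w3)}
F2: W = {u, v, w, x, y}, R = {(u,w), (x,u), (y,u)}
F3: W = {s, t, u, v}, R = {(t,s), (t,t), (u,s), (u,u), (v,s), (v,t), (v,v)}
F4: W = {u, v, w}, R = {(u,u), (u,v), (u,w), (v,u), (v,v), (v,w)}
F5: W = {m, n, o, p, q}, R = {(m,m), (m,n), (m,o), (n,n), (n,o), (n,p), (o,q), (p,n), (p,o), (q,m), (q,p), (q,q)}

F3, F4

This is the axiom for transitivity; its first-order frame correspondent is ∀x ∀y ∀z (Rxy ∧ Ryz → Rxz).
F1: fails — Rw3w0 and Rw0w2 but not Rw3w2.
F2: fails — Ryu and Ruw but not Ryw.
F3: satisfies the condition.
F4: satisfies the condition.
F5: fails — Rpn and Rnp but not Rpp.
Valid on: F3, F4.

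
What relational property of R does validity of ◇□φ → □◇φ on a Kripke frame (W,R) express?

Suppose ◇□φ→□◇φ is valid. Take Rxy, Rxz and set V(φ)={w : Ryw}. Then □φ at y so ◇□φ at x, so □◇φ at x, so ◇φ at z, giving w with Rzw and Ryw.
Conversely, any frame satisfying ∀x ∀y ∀z (Rxy ∧ Rxz → ∃w (Ryw ∧ Rzw)) validates the schema.
So the correspondent is convergence.

Convergence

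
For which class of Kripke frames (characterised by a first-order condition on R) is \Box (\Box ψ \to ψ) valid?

This schema is the T□ axiom.
It corresponds to shift-reflexivity: \forall x \forall y (Rxy \to Ryy).

shift-reflexivity: \forall x \forall y (Rxy \to Ryy)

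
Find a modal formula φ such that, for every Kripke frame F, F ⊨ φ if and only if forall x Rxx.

This is reflexivity; the standard corresponding axiom is T: □q → q.
Suppose □q→q is valid. At any x set V(q)={w : Rxw}. Then □q holds at x, so q holds at x, i.e. Rxx.

□q → q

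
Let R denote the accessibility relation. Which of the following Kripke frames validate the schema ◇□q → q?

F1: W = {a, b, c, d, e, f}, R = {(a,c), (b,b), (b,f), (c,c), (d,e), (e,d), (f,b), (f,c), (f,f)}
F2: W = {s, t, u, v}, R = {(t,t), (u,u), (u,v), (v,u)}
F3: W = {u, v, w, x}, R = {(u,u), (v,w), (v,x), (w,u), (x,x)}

F2

Frame correspondent (Sahlqvist): ∀x ∀y (Rxy → Ryx) — i.e. symmetry.
F1: fails — Rfc but not Rcf.
F2: ✓.
F3: fails — Rwu but not Ruw.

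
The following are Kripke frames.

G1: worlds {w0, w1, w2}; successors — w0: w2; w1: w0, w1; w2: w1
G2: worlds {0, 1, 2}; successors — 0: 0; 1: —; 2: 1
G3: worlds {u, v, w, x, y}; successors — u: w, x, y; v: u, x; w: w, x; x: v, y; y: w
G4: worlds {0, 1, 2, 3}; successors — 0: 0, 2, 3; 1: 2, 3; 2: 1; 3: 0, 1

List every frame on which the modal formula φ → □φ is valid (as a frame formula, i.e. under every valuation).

none

Frame correspondent (Sahlqvist): ∀x ∀z (xRz → ∃w (x = w ∧ z = w)) — i.e. a generalized confluence (Geach) condition.
G1: fails — w0Rw2 but w0 ≠ w2.
G2: fails — 2R1 but 2 ≠ 1.
G3: fails — uRw but u ≠ w.
G4: fails — 0R2 but 0 ≠ 2.
Valid on no frame.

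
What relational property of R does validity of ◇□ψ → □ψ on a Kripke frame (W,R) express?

The Euclidean property

This is frame-equivalent to ◇ψ → □◇ψ (substitute ¬ψ for ψ and contrapose).
Suppose ◇ψ→□◇ψ is valid. Take Rxy, Rxz and set V(ψ)={y}. Then ◇ψ at x, so □◇ψ at x, so ◇ψ at z, so some w with Rzw has ψ; w=y, i.e. Rzy. By symmetry of the argument, Ryz.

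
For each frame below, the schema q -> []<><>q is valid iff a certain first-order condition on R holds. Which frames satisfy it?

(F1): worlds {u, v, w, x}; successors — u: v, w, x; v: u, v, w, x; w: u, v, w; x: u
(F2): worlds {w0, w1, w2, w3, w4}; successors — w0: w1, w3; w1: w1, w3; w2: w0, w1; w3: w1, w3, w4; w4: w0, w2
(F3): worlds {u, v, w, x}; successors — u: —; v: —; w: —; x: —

This is the axiom for a generalized confluence (Geach) condition; its first-order frame correspondent is forall x forall z (xRz -> exists w (x = w & z R^2 w)).
(F1): fails — uRx but no t with u=t and xR²t.
(F2): fails — w0Rw1 but no w with w0=w and w1R²w.
(F3): ✓.
Valid on: (F3).

(F3)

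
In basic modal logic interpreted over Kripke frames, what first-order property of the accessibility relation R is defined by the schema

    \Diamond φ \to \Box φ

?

partial functionality: \forall x \forall y \forall z (Rxy \wedge Rxz \to y = z)

This schema is the CD axiom.
It corresponds to partial functionality: \forall x \forall y \forall z (Rxy \wedge Rxz \to y = z).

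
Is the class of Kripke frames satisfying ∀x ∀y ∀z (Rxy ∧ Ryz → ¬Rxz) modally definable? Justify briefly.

No

Modal frame validity is preserved under surjective bounded morphisms.
The 5-cycle (worlds 0,1,2,3,4 with 0→1→2→3→4→0) is intransitive. Mapping every world to a single reflexive point • is a surjective bounded morphism; the reflexive point is not intransitive (R••∧R•• but R••).
So no modal formula (or set of formulas) defines exactly the intransitive frames.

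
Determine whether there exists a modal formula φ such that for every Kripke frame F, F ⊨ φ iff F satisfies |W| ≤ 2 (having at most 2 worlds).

Not definable by any modal formula

Any modally definable frame class is closed under disjoint unions.
Any modal formula valid on each of 3 disjoint one-world frames is valid on their disjoint union (validity is preserved under disjoint unions). Each one-world frame has |W|=1≤2, but the union has |W|=3.
So the class is not modally definable.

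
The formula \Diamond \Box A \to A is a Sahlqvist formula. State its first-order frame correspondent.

symmetry

Replacing A by ¬A and contraposing gives the equivalent schema A → □◇A.
Suppose A→□◇A is valid. Take Rxy and set V(A)={x}. Then A at x, so □◇A at x, so ◇A at y, so some z with Ryz has A; z=x, i.e. Ryx.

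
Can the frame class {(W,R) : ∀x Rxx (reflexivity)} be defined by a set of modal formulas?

The condition is reflexivity. A defining modal formula is □q → q.

Definable; □q → q defines it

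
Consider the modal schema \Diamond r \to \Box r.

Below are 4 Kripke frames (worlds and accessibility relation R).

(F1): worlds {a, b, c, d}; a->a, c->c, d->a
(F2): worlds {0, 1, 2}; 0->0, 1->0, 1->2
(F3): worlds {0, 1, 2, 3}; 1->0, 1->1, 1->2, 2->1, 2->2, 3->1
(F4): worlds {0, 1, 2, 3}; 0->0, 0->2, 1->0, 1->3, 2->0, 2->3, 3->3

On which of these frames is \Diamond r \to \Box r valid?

Frame correspondent (Sahlqvist): \forall x \forall y \forall z (Rxy \wedge Rxz \to y = z) — i.e. partial functionality.
(F1): condition met.
(F2): fails — 1 sees both 0 and 2.
(F3): fails — 1 sees both 0 and 1.
(F4): fails — 0 sees both 0 and 2.
Valid on: (F1).

(F1)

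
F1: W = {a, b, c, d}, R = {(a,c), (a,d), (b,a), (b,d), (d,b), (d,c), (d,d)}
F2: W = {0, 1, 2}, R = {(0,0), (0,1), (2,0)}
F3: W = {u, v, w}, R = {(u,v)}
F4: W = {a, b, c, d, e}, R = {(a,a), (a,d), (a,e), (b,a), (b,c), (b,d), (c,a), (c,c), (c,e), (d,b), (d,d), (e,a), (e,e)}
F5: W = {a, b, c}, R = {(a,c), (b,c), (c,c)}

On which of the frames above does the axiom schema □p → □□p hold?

The schema corresponds to transitivity: ∀x ∀y ∀z (Rxy ∧ Ryz → Rxz).
F1: fails — Rba and Rac but not Rbc.
F2: fails — R20 and R01 but not R21.
F3: condition met.
F4: fails — Rbc and Rce but not Rbe.
F5: condition met.

F3, F5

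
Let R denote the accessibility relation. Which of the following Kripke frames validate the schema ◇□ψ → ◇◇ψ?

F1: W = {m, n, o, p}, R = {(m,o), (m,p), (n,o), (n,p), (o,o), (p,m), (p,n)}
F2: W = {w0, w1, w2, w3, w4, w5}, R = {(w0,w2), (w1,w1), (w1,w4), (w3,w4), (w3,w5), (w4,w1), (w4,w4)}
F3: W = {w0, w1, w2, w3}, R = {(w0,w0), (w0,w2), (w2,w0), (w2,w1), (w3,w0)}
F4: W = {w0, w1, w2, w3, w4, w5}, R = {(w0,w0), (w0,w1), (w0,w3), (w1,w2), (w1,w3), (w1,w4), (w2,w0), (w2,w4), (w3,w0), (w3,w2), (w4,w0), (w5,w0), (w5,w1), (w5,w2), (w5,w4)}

Frame correspondent (Sahlqvist): ∀x ∀y (xRy → ∃w (yRw ∧ xR²w)) — i.e. a generalized confluence (Geach) condition.
F1: ✓.
F2: fails — w0Rw2 but no w with w2Rw and w0R²w.
F3: fails — w2Rw1 but no w with w1Rw and w2R²w.
F4: ✓.

F1, F4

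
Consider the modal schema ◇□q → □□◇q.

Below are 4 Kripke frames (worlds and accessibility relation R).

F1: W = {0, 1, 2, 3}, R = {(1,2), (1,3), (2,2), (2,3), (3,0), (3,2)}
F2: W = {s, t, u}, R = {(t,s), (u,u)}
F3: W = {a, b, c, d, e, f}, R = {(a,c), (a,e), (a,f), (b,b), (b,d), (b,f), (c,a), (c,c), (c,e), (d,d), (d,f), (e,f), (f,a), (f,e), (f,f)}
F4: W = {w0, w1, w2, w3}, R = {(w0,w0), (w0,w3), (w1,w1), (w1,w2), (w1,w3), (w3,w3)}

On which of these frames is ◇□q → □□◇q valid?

F2

This is the axiom for a generalized confluence (Geach) condition; its first-order frame correspondent is ∀x ∀y ∀z ((xRy ∧ xR²z) → ∃w (yRw ∧ zRw)).
F1: fails — 1R2, 1R²0 but no w with 2Rw and 0Rw.
F2: ✓.
F3: fails — aRc, aR²e but no w with cRw and eRw.
F4: fails — w1Rw1, w1R²w2 but no w with w1Rw and w2Rw.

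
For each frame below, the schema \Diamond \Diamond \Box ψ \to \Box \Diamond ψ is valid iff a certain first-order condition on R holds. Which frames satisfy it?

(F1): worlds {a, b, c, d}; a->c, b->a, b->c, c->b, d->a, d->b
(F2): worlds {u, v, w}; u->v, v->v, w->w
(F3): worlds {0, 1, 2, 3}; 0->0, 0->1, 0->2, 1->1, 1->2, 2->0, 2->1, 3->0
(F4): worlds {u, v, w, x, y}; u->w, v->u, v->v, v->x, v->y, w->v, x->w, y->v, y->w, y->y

The schema corresponds to a generalized confluence (Geach) condition: \forall x \forall y \forall z ((x R^2 y \wedge xRz) \to \exists w (yRw \wedge zRw)).
(F1): fails — aR²b, aRc but no w with bRw and cRw.
(F2): ✓.
(F3): ✓.
(F4): fails — vR²u, vRv but no t with uRt and vRt.
Valid on: (F2), (F3).

(F2), (F3)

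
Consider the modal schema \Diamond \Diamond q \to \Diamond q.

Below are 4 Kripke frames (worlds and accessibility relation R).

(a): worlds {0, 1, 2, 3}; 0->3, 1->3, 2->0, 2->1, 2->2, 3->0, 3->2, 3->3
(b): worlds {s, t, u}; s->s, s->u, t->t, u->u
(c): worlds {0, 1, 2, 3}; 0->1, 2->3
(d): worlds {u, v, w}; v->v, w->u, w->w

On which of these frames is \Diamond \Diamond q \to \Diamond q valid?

This is the axiom for transitivity; its first-order frame correspondent is \forall x \forall y \forall z (Rxy \wedge Ryz \to Rxz).
(a): fails — R32 and R21 but not R31.
(b): holds.
(c): holds.
(d): holds.

(b), (c), (d)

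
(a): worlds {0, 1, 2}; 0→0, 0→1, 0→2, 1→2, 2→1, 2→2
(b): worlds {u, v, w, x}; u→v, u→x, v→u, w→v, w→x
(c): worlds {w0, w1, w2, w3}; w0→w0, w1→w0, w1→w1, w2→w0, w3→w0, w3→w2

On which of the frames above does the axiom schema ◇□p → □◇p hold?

(a), (c)

The schema corresponds to convergence: ∀x ∀y ∀z (Rxy ∧ Rxz → ∃w (Ryw ∧ Rzw)).
(a): holds.
(b): fails — Ruv and Rux but v and x have no common successor.
(c): holds.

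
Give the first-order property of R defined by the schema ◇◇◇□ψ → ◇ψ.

∀x ∀y (xR³y → ∃w (yRw ∧ xRw))

This is a Sahlqvist (Geach-type) schema ◇^3□^1ψ → □^0◇^1ψ.
Minimal-valuation argument: fix x; take any y with xR^3y and any z with xR^0z. Set V(ψ) to the set of worlds R-reachable from y in exactly 1 step. Then □^1ψ holds at y, so the antecedent holds at x; validity forces ◇^1ψ at z, giving a w with zR^1w and yR^1w.
First-order correspondent: ∀x ∀y (xR³y → ∃w (yRw ∧ xRw)).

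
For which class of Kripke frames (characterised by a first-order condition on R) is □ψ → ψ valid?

Suppose □ψ→ψ is valid. At any x set V(ψ)={w : Rxw}. Then □ψ holds at x, so ψ holds at x, i.e. Rxx.
Conversely, any frame satisfying ∀x Rxx validates the schema.
So the correspondent is reflexivity.

reflexivity: ∀x Rxx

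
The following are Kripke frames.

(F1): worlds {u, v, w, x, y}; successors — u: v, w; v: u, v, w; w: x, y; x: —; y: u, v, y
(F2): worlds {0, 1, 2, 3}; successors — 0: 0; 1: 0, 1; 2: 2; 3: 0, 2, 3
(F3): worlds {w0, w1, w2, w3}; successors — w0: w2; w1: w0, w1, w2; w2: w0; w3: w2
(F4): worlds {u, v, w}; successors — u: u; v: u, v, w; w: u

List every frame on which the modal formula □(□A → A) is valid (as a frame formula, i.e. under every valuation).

(F2)

This is the axiom for shift-reflexivity; its first-order frame correspondent is ∀x ∀y (Rxy → Ryy).
(F1): fails — Ruw but not Rww.
(F2): holds.
(F3): fails — Rw1w2 but not Rw2w2.
(F4): fails — Rvw but not Rww.
Valid on: (F2).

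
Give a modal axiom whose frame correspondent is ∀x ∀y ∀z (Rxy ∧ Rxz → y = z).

A defining formula is ◇ψ → □ψ (the CD axiom).
Suppose ◇ψ→□ψ is valid. Take Rxy, Rxz and set V(ψ)={y}. Then ◇ψ at x, so □ψ at x, so ψ at z, i.e. z=y.

◇ψ → □ψ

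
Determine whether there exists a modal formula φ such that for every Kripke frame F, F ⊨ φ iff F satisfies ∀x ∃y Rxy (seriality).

The condition is seriality. A defining modal formula is □q → ◇q.

Yes, by □q → ◇q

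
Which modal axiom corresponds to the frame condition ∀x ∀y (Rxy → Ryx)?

s → □◇s

This is symmetry; the standard corresponding axiom is B: s → □◇s.
Suppose s→□◇s is valid. Take Rxy and set V(s)={x}. Then s at x, so □◇s at x, so ◇s at y, so some z with Ryz has s; z=x, i.e. Ryx.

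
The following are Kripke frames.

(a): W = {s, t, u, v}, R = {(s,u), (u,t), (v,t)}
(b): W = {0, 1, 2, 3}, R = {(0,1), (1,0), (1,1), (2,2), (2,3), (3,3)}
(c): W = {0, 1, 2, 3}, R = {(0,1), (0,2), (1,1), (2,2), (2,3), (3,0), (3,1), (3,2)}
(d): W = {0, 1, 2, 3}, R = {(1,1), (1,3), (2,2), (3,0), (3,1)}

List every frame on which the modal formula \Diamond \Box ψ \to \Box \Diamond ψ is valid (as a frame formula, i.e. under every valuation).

This is the axiom for convergence; its first-order frame correspondent is \forall x \forall y \forall z (Rxy \wedge Rxz \to \exists w (Ryw \wedge Rzw)).
(a): fails — Rut and Rut but t and t have no common successor.
(b): holds.
(c): fails — R02 and R01 but 2 and 1 have no common successor.
(d): fails — R31 and R30 but 1 and 0 have no common successor.
Valid on: (b).

(b)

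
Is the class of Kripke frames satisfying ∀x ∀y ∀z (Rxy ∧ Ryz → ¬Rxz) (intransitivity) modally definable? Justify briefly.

Not modally definable

If a class were modally definable it would be closed under surjective bounded morphisms (Goldblatt–Thomason).
The 7-cycle (worlds a,b,c,d,e,f,g with a→b→c→d→e→f→g→a) is intransitive. Mapping every world to a single reflexive point • is a surjective bounded morphism; the reflexive point is not intransitive (R••∧R•• but R••).
Hence intransitivity is not modally definable.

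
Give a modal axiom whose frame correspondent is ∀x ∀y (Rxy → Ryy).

□(□s → s)

This is shift-reflexivity; the standard corresponding axiom is T□: □(□s → s).
Suppose □(□s→s) is valid. Take Rxy and set V(s)={w : Ryw}. Then at y, □s holds; since □(□s→s) at x, □s→s at y, so s at y, i.e. Ryy.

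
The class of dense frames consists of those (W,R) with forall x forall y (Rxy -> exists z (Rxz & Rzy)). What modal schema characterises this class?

A defining formula is □□ψ → □ψ (the C4 axiom).
Suppose □□ψ→□ψ is valid. Take Rxy and set V(ψ)={w : xR²w}. Then □□ψ at x, so □ψ at x, so ψ at y, i.e. ∃z(Rxz∧Rzy).

□□ψ → □ψ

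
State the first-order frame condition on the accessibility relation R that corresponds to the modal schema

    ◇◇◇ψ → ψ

∀x ∀y (xR³y → ∃w (y = w ∧ x = w))

This is a Sahlqvist (Geach-type) schema ◇^3□^0ψ → □^0◇^0ψ.
Minimal-valuation argument: fix x; take any y with xR^3y and any z with xR^0z. Set V(ψ) to the set of worlds R-reachable from y in exactly 0 steps. Then □^0ψ holds at y, so the antecedent holds at x; validity forces ◇^0ψ at z, giving a w with zR^0w and yR^0w.
First-order correspondent: ∀x ∀y (xR³y → ∃w (y = w ∧ x = w)).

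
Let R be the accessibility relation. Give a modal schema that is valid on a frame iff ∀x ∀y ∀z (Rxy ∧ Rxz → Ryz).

◇p → □◇p

A defining formula is ◇p → □◇p (the 5 axiom).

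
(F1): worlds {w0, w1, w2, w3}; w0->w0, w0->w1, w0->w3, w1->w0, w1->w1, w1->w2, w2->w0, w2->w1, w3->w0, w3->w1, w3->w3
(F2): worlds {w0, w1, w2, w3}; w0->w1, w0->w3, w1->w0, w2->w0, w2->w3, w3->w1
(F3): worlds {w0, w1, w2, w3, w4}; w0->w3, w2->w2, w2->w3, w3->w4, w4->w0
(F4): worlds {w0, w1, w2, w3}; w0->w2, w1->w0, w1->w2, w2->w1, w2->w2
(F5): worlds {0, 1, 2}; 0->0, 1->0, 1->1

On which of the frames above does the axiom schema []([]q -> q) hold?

The schema corresponds to shift-reflexivity: forall x forall y (Rxy -> Ryy).
(F1): fails — Rw1w2 but not Rw2w2.
(F2): fails — Rw1w0 but not Rw0w0.
(F3): fails — Rw4w0 but not Rw0w0.
(F4): fails — Rw1w0 but not Rw0w0.
(F5): satisfies the condition.

(F5)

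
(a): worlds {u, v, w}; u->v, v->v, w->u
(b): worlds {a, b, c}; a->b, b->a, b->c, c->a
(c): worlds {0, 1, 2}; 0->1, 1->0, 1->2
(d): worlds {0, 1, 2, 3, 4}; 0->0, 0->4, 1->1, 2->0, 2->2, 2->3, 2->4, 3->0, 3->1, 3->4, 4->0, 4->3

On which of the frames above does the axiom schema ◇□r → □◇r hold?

Frame correspondent (Sahlqvist): ∀x ∀y ∀z (Rxy ∧ Rxz → ∃w (Ryw ∧ Rzw)) — i.e. convergence.
(a): condition met.
(b): fails — Rba and Rbc but a and c have no common successor.
(c): fails — R12 and R12 but 2 and 2 have no common successor.
(d): fails — R34 and R31 but 4 and 1 have no common successor.

(a)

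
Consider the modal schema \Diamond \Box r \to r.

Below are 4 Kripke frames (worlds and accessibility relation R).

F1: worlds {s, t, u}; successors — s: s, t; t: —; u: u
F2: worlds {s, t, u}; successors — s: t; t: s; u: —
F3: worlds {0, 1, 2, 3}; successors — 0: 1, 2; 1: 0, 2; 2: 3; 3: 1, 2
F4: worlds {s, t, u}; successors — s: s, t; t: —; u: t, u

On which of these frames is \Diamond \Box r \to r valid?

This is the axiom for symmetry; its first-order frame correspondent is \forall x \forall y (Rxy \to Ryx).
F1: fails — Rst but not Rts.
F2: holds.
F3: fails — R02 but not R20.
F4: fails — Rut but not Rtu.
Valid on: F2.

F2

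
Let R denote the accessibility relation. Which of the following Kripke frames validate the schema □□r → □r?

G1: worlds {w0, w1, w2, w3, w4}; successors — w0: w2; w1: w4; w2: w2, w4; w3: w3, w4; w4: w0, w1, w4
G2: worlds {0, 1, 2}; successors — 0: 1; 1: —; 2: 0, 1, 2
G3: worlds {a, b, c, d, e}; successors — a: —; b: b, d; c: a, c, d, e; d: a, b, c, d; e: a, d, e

G1, G3

The schema corresponds to density: ∀x ∀y (Rxy → ∃z (Rxz ∧ Rzy)).
G1: satisfies the condition.
G2: fails — R01 but no z with R0z and Rz1.
G3: satisfies the condition.
Valid on: G1, G3.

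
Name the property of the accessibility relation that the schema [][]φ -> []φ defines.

This schema is the C4 axiom.
It corresponds to density: forall x forall y (Rxy -> exists z (Rxz & Rzy)).

density: forall x forall y (Rxy -> exists z (Rxz & Rzy))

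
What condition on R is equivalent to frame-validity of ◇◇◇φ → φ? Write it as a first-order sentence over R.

This is a Sahlqvist (Geach-type) schema ◇^3□^0φ → □^0◇^0φ.
Minimal-valuation argument: fix x; take any y with xR^3y and any z with xR^0z. Set V(φ) to the set of worlds R-reachable from y in exactly 0 steps. Then □^0φ holds at y, so the antecedent holds at x; validity forces ◇^0φ at z, giving a w with zR^0w and yR^0w.
First-order correspondent: ∀x ∀y (xR³y → ∃w (y = w ∧ x = w)).

∀x ∀y (xR³y → ∃w (y = w ∧ x = w))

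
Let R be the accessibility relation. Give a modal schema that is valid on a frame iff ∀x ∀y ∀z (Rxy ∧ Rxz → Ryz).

◇r → □◇r

The condition is the Euclidean property. The 5 schema ◇r → □◇r defines it.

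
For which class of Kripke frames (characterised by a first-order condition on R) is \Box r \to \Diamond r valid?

Suppose □r→◇r is valid. At any x set V(r)=W. Then □r at x, so ◇r at x, so x has a successor.
The converse is a direct semantic check.
Frame condition: \forall x \exists y Rxy.

seriality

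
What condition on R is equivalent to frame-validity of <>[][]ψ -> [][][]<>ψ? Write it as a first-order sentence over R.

forall x forall y forall z ((xRy & x R^3 z) -> exists w (y R^2 w & zRw))

This is a Sahlqvist (Geach-type) schema ◇^1□^2ψ → □^3◇^1ψ.
Minimal-valuation argument: fix x; take any y with xR^1y and any z with xR^3z. Set V(ψ) to the set of worlds R-reachable from y in exactly 2 steps. Then □^2ψ holds at y, so the antecedent holds at x; validity forces ◇^1ψ at z, giving a w with zR^1w and yR^2w.
First-order correspondent: forall x forall y forall z ((xRy & x R^3 z) -> exists w (y R^2 w & zRw)).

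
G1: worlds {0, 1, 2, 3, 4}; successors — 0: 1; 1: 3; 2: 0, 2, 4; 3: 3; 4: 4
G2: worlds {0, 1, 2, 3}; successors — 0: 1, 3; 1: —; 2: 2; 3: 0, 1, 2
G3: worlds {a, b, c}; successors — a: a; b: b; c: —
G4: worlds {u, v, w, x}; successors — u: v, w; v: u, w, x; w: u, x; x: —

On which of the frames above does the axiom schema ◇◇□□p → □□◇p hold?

Frame correspondent (Sahlqvist): ∀x ∀y ∀z ((xR²y ∧ xR²z) → ∃w (yR²w ∧ zRw)) — i.e. a generalized confluence (Geach) condition.
G1: fails — 2R²0, 2R²0 but no w with 0R²w and 0Rw.
G2: fails — 0R²0, 0R²1 but no w with 0R²w and 1Rw.
G3: ✓.
G4: fails — uR²u, uR²x but no t with uR²t and xRt.
Valid on: G3.

G3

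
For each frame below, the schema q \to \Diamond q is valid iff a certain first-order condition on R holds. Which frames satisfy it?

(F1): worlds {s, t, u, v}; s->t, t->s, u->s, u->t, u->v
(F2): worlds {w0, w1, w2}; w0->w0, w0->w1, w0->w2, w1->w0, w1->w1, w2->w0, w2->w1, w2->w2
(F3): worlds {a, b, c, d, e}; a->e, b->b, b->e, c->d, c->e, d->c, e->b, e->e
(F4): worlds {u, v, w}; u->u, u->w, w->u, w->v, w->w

This is the axiom for reflexivity; its first-order frame correspondent is \forall x Rxx.
(F1): fails — world s does not see itself.
(F2): condition met.
(F3): fails — world a does not see itself.
(F4): fails — world v does not see itself.

(F2)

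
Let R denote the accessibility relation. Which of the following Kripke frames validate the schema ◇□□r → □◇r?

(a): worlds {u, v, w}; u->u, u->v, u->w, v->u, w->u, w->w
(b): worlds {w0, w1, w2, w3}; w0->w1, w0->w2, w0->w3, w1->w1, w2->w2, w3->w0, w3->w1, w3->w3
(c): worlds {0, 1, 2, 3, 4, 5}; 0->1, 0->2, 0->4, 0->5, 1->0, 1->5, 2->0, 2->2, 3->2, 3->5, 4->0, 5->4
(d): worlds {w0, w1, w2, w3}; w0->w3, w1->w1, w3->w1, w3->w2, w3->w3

(a)

This is the axiom for a generalized confluence (Geach) condition; its first-order frame correspondent is ∀x ∀y ∀z ((xRy ∧ xRz) → ∃w (yR²w ∧ zRw)).
(a): condition met.
(b): fails — w0Rw1, w0Rw2 but no w with w1R²w and w2Rw.
(c): fails — 0R1, 0R4 but no w with 1R²w and 4Rw.
(d): fails — w3Rw1, w3Rw2 but no w with w1R²w and w2Rw.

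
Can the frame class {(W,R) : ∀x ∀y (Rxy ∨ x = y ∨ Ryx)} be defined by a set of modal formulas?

Any modally definable frame class is closed under disjoint unions.
Take 2 disjoint single-world reflexive frames: each is trivially connected, but their disjoint union has 2 worlds with no edge between distinct components, so it is not connected.
Hence connectedness of R is not modally definable.

Not modally definable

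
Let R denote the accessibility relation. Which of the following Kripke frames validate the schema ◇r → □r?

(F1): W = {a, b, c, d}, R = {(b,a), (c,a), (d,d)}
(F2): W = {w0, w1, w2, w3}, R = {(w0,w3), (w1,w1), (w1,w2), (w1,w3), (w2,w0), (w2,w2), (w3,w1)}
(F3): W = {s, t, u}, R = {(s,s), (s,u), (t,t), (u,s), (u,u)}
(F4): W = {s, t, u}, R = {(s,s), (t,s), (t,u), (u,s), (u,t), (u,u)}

(F1)

This is the axiom for partial functionality; its first-order frame correspondent is ∀x ∀y ∀z (Rxy ∧ Rxz → y = z).
(F1): satisfies the condition.
(F2): fails — w1 sees both w1 and w2.
(F3): fails — s sees both s and u.
(F4): fails — t sees both s and u.
Valid on: (F1).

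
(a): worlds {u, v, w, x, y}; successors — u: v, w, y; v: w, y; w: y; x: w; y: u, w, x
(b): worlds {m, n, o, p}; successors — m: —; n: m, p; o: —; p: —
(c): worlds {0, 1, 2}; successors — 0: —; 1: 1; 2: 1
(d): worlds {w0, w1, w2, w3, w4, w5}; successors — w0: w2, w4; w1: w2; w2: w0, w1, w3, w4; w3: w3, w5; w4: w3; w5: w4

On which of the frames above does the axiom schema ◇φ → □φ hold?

(c)

The schema corresponds to partial functionality: ∀x ∀y ∀z (Rxy ∧ Rxz → y = z).
(a): fails — u sees both v and w.
(b): fails — n sees both m and p.
(c): condition met.
(d): fails — w0 sees both w2 and w4.
Valid on: (c).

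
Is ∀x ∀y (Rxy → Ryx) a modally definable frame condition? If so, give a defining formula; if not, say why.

This is a Sahlqvist condition; the B axiom q → □◇q defines it.
Suppose q→□◇q is valid. Take Rxy and set V(q)={x}. Then q at x, so □◇q at x, so ◇q at y, so some z with Ryz has q; z=x, i.e. Ryx.

Yes, by q → □◇q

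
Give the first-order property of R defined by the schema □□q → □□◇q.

This is a Sahlqvist (Geach-type) schema ◇^0□^2q → □^2◇^1q.
First-order correspondent: ∀x ∀z (xR²z → ∃w (xR²w ∧ zRw)).

∀x ∀z (xR²z → ∃w (xR²w ∧ zRw))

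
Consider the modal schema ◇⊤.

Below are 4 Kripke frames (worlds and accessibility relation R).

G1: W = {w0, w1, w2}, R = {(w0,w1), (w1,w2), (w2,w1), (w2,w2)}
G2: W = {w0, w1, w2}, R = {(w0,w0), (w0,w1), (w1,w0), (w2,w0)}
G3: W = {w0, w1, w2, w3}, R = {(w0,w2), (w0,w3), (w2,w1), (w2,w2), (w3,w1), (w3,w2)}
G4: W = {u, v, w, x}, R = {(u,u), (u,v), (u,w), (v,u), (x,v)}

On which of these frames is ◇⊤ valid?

Frame correspondent (Sahlqvist): ∀x ∃y Rxy — i.e. seriality.
G1: satisfies the condition.
G2: satisfies the condition.
G3: fails — world w1 has no successor.
G4: fails — world w has no successor.

G1, G2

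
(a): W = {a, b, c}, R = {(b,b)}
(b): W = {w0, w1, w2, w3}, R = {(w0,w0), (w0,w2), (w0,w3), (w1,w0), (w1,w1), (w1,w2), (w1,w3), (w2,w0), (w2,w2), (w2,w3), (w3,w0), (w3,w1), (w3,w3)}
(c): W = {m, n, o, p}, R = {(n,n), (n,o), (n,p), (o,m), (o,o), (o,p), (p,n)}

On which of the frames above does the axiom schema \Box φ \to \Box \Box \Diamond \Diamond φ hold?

The schema corresponds to a generalized confluence (Geach) condition: \forall x \forall z (x R^2 z \to \exists w (xRw \wedge z R^2 w)).
(a): condition met.
(b): condition met.
(c): fails — nR²m but no w with nRw and mR²w.

(a), (b)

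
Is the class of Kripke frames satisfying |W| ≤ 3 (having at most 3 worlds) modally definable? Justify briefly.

No — not modally definable

Any modally definable frame class is closed under disjoint unions.
Any modal formula valid on each of 4 disjoint one-world frames is valid on their disjoint union (validity is preserved under disjoint unions). Each one-world frame has |W|=1≤3, but the union has |W|=4.
Hence having at most 3 worlds is not modally definable.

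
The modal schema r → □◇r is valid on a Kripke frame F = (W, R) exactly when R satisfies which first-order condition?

This schema is the B axiom.
It corresponds to symmetry: ∀x ∀y (Rxy → Ryx).

symmetry: ∀x ∀y (Rxy → Ryx)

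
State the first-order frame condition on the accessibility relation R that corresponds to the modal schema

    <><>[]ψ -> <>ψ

forall x forall y (x R^2 y -> exists w (yRw & xRw))

This is a Sahlqvist (Geach-type) schema ◇^2□^1ψ → □^0◇^1ψ.
First-order correspondent: forall x forall y (x R^2 y -> exists w (yRw & xRw)).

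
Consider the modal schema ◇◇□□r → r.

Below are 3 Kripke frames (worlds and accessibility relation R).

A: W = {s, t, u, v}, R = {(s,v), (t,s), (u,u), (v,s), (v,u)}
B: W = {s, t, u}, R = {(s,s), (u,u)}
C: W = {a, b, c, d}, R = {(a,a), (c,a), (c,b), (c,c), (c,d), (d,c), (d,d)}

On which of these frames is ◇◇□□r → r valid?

This is the axiom for a generalized confluence (Geach) condition; its first-order frame correspondent is ∀x ∀y (xR²y → ∃w (yR²w ∧ x = w)).
A: fails — sR²u but no w with uR²w and s=w.
B: holds.
C: fails — cR²a but no w with aR²w and c=w.
Valid on: B.

B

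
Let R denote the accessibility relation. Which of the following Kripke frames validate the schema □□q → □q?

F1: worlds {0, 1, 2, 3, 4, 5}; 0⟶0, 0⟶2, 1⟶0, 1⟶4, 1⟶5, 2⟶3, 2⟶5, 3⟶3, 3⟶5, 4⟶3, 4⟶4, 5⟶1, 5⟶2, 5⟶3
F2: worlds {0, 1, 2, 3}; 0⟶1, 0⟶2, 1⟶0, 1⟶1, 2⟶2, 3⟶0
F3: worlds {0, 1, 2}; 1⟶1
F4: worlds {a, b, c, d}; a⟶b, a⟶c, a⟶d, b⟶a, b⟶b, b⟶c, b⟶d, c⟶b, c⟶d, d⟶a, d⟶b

F3, F4

The schema corresponds to density: ∀x ∀y (Rxy → ∃z (Rxz ∧ Rzy)).
F1: fails — R51 but no z with R5z and Rz1.
F2: fails — R30 but no z with R3z and Rz0.
F3: holds.
F4: holds.
Valid on: F3, F4.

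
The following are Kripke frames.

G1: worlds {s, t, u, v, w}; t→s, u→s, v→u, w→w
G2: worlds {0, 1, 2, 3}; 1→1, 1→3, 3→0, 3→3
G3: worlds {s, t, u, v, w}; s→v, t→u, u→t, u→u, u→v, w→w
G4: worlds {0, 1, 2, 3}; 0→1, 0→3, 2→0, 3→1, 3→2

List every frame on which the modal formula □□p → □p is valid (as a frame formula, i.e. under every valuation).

G2

Frame correspondent (Sahlqvist): ∀x ∀y (Rxy → ∃z (Rxz ∧ Rzy)) — i.e. density.
G1: fails — Rus but no z with Ruz and Rzs.
G2: holds.
G3: fails — Rsv but no z with Rsz and Rzv.
G4: fails — R32 but no z with R3z and Rz2.
Valid on: G2.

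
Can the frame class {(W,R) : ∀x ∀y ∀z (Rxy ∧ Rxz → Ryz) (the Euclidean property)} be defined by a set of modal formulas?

Yes: it is the Euclidean property, defined by the 5 schema ◇q → □◇q.
Suppose ◇q→□◇q is valid. Take Rxy, Rxz and set V(q)={y}. Then ◇q at x, so □◇q at x, so ◇q at z, so some w with Rzw has q; w=y, i.e. Rzy. By symmetry of the argument, Ryz.

Yes, by ◇q → □◇q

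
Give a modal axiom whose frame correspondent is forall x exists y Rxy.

□r → ◇r

The condition is seriality. The D schema □r → ◇r defines it.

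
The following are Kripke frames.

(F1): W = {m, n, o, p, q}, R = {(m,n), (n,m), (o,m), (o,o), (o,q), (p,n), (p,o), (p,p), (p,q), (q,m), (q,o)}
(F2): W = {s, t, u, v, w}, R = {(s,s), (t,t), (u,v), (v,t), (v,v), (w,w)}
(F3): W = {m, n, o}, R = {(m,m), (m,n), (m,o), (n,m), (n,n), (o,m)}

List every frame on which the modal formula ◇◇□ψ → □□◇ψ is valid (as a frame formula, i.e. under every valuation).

(F2), (F3)

Frame correspondent (Sahlqvist): ∀x ∀y ∀z ((xR²y ∧ xR²z) → ∃w (yRw ∧ zRw)) — i.e. a generalized confluence (Geach) condition.
(F1): fails — oR²m, oR²n but no w with mRw and nRw.
(F2): satisfies the condition.
(F3): satisfies the condition.
Valid on: (F2), (F3).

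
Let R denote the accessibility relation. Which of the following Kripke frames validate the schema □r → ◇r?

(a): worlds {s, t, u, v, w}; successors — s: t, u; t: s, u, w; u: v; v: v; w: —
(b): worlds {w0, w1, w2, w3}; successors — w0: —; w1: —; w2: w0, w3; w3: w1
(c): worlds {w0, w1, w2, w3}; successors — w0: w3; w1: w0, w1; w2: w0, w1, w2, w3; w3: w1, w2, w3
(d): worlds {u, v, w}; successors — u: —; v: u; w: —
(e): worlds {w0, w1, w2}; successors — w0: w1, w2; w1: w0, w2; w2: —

(c)

This is the axiom for seriality; its first-order frame correspondent is ∀x ∃y Rxy.
(a): fails — world w has no successor.
(b): fails — world w0 has no successor.
(c): ✓.
(d): fails — world u has no successor.
(e): fails — world w2 has no successor.
Valid on: (c).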